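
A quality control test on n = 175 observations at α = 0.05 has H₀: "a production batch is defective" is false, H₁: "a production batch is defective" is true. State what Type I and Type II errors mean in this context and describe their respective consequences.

Type I (false positive): concluding that a production batch is defective when it is not — scrapping a good batch — wasted material and cost for no reason. Type II (false negative): failing to conclude that a production batch is defective when it is — shipping a defective batch — faulty products reach customers. Which is costlier depends on domain priorities and is a judgement call rather than a statistical fact.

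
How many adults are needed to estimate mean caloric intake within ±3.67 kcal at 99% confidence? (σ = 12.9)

n = (z*σ/E)² = (2.576×12.9/3.67)² = 82.0 → n = 82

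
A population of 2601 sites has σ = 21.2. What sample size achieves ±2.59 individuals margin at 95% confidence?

Without FPC: n₀ = (1.96×21.2/2.59)² = 257.386. With FPC: n = n₀N/(n₀+N-1) = 234.3 → n = 235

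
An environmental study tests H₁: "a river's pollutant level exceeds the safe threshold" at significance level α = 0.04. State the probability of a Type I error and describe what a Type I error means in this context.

P(Type I error) = α = 0.04. A Type I error is rejecting H₀ when H₀ is actually true (false positive) — here, concluding that a river's pollutant level exceeds the safe threshold when in fact this is not the case. Consequence: shutting down a compliant factory unnecessarily.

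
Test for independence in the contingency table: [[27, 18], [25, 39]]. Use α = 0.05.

χ² = 4.643. df = 1, critical = 3.841. Reject H₀. Variables are dependent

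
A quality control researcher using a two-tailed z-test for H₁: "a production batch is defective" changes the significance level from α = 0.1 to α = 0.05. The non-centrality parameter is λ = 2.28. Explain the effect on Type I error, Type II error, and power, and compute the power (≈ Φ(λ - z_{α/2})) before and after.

Decreasing α from 0.1 to 0.05:
• Type I error rate decreases (α is the Type I rate by definition).
• Critical value moves from z_{α/2} = 1.645 to 1.96, so power = Φ(λ - z_{α/2}) goes from Φ(2.28 - 1.645) = 0.737 to Φ(2.28 - 1.96) = 0.626.
• Type II error rate β = 1 - power therefore increases (0.263 → 0.374).
Appropriate when false positives are costly — here, scrapping a good batch — wasted material and cost for no reason.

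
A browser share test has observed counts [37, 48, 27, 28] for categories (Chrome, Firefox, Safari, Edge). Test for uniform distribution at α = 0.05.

Expected = 35 each. χ² = Σ(O-E)²/E = 8.171. df = 3, critical value = 7.815. Reject H₀.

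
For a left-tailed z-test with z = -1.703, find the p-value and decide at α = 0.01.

p = P(Z < -1.703) = Φ(-1.703) ≈ 0.0443. Since p ≥ 0.01, fail to reject H₀ (not significant) at α = 0.01.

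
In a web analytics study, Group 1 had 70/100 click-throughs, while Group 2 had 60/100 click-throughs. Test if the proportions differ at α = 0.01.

p̂₁ = 0.7, p̂₂ = 0.6, pooled p̂ = 0.65. z = 1.482. Critical: ±2.576. Fail to reject H₀.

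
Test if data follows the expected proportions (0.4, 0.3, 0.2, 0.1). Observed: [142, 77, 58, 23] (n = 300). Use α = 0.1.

Expected: [120.0, 90.0, 60.0, 30.0]. χ² = 7.611. df = 3, critical = 6.251. Reject H₀.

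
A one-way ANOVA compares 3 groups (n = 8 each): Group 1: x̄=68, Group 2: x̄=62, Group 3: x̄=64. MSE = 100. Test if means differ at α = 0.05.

Grand mean = 64.67. SS_between = 149.33, MS_between = 74.67. F = 0.747, F_crit ≈ 3.467. Fail to reject H₀.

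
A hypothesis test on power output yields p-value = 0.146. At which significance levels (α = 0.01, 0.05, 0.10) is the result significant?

p = 0.146. Not significant at any of the given levels.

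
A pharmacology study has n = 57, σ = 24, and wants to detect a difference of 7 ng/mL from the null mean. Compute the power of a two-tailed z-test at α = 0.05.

SE = σ/√n = 24/√57 = 3.179. Non-centrality λ = d/SE = 7/3.179 = 2.202. Power ≈ Φ(λ - z_{α/2}) = Φ(2.202 - 1.96) = Φ(0.242) = 0.596.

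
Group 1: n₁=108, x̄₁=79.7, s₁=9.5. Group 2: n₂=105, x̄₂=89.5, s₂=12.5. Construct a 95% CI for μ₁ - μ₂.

Difference = -9.8. SE = √(9.5²/108 + 12.5²/105) = 1.524. CI = (-12.79, -6.81)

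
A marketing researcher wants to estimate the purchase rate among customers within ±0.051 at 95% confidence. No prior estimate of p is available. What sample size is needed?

Conservative approach: use p = 0.5 (maximizes p(1-p) = 0.25). n = z²(0.25)/E² = 1.96²×0.25/0.051² = 369.2 → n = 370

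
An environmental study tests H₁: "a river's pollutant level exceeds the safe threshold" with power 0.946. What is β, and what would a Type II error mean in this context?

β = 1 - power = 1 - 0.946 = 0.054. A Type II error is failing to reject H₀ when H₀ is false (false negative) — here, failing to conclude that a river's pollutant level exceeds the safe threshold when in fact it is true. Consequence: allowing unsafe pollution to continue.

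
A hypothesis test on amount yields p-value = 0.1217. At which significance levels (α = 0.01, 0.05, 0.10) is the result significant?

p = 0.1217. Not significant at any of the given levels.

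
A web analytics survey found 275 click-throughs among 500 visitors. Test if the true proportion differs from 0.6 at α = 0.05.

p̂ = 0.55, p₀ = 0.6. z = (p̂ - p₀)/√(p₀(1-p₀)/n) = -2.282. Critical: ±1.96. Reject H₀.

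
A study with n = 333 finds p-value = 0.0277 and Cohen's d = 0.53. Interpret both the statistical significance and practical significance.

Statistically significant (p = 0.0277 < 0.05). Cohen's d = 0.53 indicates a medium effect size. Both statistical and practical significance should be considered.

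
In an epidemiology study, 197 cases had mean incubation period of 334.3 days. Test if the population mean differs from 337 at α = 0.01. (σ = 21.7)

z = (x̄ - μ₀)/(σ/√n) = (334.3 - 337)/(21.7/√197) = -1.746. Critical value: ±2.576. Since |-1.746| ≤ 2.576, Fail to reject H₀.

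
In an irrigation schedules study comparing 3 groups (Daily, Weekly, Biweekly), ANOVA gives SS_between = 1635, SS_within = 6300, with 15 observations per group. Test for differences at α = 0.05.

df_between = 2, df_within = 42. F = MS_between/MS_within = 817.5/150.0 = 5.45. F_crit ≈ 3.22. Reject H₀. At least one mean differs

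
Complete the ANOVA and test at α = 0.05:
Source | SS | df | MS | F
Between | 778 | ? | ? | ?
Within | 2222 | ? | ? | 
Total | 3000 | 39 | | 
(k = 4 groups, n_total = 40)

df_between = 3, df_within = 36. MS_between = 259.33, MS_within = 61.72. F = 4.202, F_crit ≈ 2.866. Reject H₀.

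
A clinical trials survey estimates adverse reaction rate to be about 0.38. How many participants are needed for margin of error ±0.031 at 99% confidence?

n = z²p(1-p)/E² = 2.576²×0.38×0.62/0.031² = 1626.8 → n = 1627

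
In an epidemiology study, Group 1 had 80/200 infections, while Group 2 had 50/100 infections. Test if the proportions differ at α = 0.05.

p̂₁ = 0.4, p̂₂ = 0.5, pooled p̂ = 0.433. z = -1.648. Critical: ±1.96. Fail to reject H₀.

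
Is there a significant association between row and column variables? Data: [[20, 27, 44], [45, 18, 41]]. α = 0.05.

χ² = 10.702. df = 2, critical = 5.991. Reject H₀. Variables are dependent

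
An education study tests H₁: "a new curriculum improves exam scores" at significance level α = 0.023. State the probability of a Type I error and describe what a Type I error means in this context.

P(Type I error) = α = 0.023. A Type I error is rejecting H₀ when H₀ is actually true (false positive) — here, concluding that a new curriculum improves exam scores when in fact this is not the case. Consequence: adopting a curriculum that gives no real benefit — disruption for nothing.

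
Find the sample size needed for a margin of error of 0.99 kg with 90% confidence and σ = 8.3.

n = (z*σ/E)² = (1.645×8.3/0.99)² = 190.2 → n = 191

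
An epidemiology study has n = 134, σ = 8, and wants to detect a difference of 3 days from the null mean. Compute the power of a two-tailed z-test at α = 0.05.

SE = σ/√n = 8/√134 = 0.691. Non-centrality λ = d/SE = 3/0.691 = 4.341. Power ≈ Φ(λ - z_{α/2}) = Φ(4.341 - 1.96) = Φ(2.381) = 0.991.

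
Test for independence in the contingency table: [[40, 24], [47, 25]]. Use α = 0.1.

χ² = 0.113. df = 1, critical = 2.706. Fail to reject H₀. No evidence of dependence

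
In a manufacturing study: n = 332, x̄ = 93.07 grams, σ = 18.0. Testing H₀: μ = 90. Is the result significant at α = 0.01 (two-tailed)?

z = (93.07 - 90)/(18.0/√332) = 3.108. Since |z| > 2.576, significant at α = 0.01.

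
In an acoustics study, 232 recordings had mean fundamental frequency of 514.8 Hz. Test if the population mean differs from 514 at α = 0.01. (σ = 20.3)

z = (x̄ - μ₀)/(σ/√n) = (514.8 - 514)/(20.3/√232) = 0.6. Critical value: ±2.576. Since |0.6| ≤ 2.576, Fail to reject H₀.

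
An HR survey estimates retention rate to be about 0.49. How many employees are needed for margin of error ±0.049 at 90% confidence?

n = z²p(1-p)/E² = 1.645²×0.49×0.51/0.049² = 281.6 → n = 282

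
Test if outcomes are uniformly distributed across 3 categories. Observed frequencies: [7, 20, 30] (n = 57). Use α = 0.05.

Expected = 19 each. χ² = Σ(O-E)²/E = 14.0. df = 2, critical value = 5.991. Reject H₀.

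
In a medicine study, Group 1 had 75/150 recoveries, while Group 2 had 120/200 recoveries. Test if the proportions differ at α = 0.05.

p̂₁ = 0.5, p̂₂ = 0.6, pooled p̂ = 0.557. z = -1.864. Critical: ±1.96. Fail to reject H₀.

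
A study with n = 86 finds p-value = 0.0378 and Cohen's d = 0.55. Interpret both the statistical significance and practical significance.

Statistically significant (p = 0.0378 < 0.05). Cohen's d = 0.55 indicates a medium effect size. Both statistical and practical significance should be considered.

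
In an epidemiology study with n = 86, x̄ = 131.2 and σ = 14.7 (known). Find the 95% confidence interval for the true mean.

CI = x̄ ± z*(σ/√n) = 131.2 ± 1.96(14.7/√86) = 131.2 ± 3.11 = (128.09, 134.31)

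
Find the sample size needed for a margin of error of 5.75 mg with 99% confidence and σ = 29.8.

n = (z*σ/E)² = (2.576×29.8/5.75)² = 178.2 → n = 179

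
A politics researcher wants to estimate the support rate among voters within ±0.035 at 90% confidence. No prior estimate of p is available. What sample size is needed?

Conservative approach: use p = 0.5 (maximizes p(1-p) = 0.25). n = z²(0.25)/E² = 1.645²×0.25/0.035² = 552.2 → n = 553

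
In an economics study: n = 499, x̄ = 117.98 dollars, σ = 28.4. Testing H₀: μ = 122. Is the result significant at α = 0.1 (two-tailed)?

z = (117.98 - 122)/(28.4/√499) = -3.162. Since |z| > 1.645, significant at α = 0.1.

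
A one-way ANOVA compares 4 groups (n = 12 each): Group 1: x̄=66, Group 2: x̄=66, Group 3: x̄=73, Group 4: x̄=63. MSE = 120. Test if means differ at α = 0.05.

Grand mean = 67.0. SS_between = 648.0, MS_between = 216.0. F = 1.8, F_crit ≈ 2.816. Fail to reject H₀.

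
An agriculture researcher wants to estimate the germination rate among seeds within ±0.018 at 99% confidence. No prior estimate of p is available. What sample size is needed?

Conservative approach: use p = 0.5 (maximizes p(1-p) = 0.25). n = z²(0.25)/E² = 2.576²×0.25/0.018² = 5120.2 → n = 5121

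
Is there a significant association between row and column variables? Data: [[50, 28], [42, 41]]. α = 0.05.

χ² = 2.993. df = 1, critical = 3.841. Fail to reject H₀. No evidence of dependence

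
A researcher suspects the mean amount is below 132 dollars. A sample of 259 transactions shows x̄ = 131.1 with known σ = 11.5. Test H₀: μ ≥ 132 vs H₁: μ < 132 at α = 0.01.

z = -1.259. Critical value: -2.33. Fail to reject H₀.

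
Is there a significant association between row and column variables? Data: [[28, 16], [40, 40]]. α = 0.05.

χ² = 2.131. df = 1, critical = 3.841. Fail to reject H₀. No evidence of dependence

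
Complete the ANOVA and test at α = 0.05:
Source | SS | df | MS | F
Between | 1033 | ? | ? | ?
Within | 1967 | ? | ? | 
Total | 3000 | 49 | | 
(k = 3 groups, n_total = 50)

df_between = 2, df_within = 47. MS_between = 516.5, MS_within = 41.85. F = 12.341, F_crit ≈ 3.195. Reject H₀.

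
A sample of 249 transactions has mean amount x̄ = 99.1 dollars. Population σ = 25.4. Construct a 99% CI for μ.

CI = x̄ ± z*(σ/√n) = 99.1 ± 2.576(25.4/√249) = 99.1 ± 4.15 = (94.95, 103.25)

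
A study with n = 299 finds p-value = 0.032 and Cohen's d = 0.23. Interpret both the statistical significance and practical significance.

Statistically significant (p = 0.032 < 0.05). Cohen's d = 0.23 indicates a small effect size. Both statistical and practical significance should be considered.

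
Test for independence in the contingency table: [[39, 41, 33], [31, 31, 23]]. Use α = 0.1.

χ² = 0.132. df = 2, critical = 4.605. Fail to reject H₀. No evidence of dependence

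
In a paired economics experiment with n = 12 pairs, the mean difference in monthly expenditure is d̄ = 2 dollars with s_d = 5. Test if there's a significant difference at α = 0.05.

t = d̄/(s_d/√n) = 2/(5/√12) = 1.386. df = 11, critical t = ±2.201. Fail to reject H₀.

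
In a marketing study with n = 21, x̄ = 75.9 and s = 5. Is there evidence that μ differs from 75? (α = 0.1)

t = (x̄ - μ₀)/(s/√n) = (75.9 - 75)/(5/√21) = 0.825. df = 20, critical t = ±1.725. Fail to reject H₀.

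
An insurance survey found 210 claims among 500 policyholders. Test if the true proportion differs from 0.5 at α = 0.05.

p̂ = 0.42, p₀ = 0.5. z = (p̂ - p₀)/√(p₀(1-p₀)/n) = -3.578. Critical: ±1.96. Reject H₀.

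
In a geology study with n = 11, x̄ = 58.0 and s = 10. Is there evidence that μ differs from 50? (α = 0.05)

t = (x̄ - μ₀)/(s/√n) = (58.0 - 50)/(10/√11) = 2.653. df = 10, critical t = ±2.228. Reject H₀.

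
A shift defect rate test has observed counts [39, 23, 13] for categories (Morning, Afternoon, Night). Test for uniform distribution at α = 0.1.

Expected = 25 each. χ² = Σ(O-E)²/E = 13.76. df = 2, critical value = 4.605. Reject H₀.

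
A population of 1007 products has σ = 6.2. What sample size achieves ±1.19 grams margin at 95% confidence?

Without FPC: n₀ = (1.96×6.2/1.19)² = 104.28. With FPC: n = n₀N/(n₀+N-1) = 94.6 → n = 95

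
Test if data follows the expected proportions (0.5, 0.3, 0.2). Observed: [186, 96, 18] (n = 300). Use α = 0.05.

Expected: [150.0, 90.0, 60.0]. χ² = 38.44. df = 2, critical = 5.991. Reject H₀.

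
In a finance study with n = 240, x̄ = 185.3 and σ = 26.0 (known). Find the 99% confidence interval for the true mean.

CI = x̄ ± z*(σ/√n) = 185.3 ± 2.576(26.0/√240) = 185.3 ± 4.32 = (180.98, 189.62)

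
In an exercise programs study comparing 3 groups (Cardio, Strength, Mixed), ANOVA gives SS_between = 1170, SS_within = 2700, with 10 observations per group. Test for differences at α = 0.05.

df_between = 2, df_within = 27. F = MS_between/MS_within = 585.0/100.0 = 5.85. F_crit ≈ 3.354. Reject H₀. At least one mean differs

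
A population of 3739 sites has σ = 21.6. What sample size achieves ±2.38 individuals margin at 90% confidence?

Without FPC: n₀ = (1.645×21.6/2.38)² = 222.887. With FPC: n = n₀N/(n₀+N-1) = 210.4 → n = 211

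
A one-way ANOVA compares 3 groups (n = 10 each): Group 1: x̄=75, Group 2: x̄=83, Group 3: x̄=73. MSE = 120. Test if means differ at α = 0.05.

Grand mean = 77.0. SS_between = 560.0, MS_between = 280.0. F = 2.333, F_crit ≈ 3.354. Fail to reject H₀.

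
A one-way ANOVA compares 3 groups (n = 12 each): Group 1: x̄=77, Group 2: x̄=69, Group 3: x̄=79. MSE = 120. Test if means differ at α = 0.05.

Grand mean = 75.0. SS_between = 672.0, MS_between = 336.0. F = 2.8, F_crit ≈ 3.285. Fail to reject H₀.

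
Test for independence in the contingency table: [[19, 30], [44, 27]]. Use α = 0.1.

χ² = 6.255. df = 1, critical = 2.706. Reject H₀. Variables are dependent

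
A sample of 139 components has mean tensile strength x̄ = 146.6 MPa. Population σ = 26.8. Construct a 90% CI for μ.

CI = x̄ ± z*(σ/√n) = 146.6 ± 1.645(26.8/√139) = 146.6 ± 3.74 = (142.86, 150.34)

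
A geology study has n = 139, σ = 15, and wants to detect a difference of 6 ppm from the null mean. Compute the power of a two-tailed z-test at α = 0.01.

SE = σ/√n = 15/√139 = 1.272. Non-centrality λ = d/SE = 6/1.272 = 4.716. Power ≈ Φ(λ - z_{α/2}) = Φ(4.716 - 2.576) = Φ(2.14) = 0.984.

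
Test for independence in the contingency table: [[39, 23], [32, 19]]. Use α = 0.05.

χ² = 0.0. df = 1, critical = 3.841. Fail to reject H₀. No evidence of dependence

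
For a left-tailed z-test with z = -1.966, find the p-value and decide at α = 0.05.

p = P(Z < -1.966) = Φ(-1.966) ≈ 0.0246. Since p < 0.05, reject H₀ (significant) at α = 0.05.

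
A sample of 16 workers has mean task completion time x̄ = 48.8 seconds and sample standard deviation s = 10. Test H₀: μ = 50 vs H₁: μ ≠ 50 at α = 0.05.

t = (x̄ - μ₀)/(s/√n) = (48.8 - 50)/(10/√16) = -0.48. df = 15, critical t = ±2.131. Fail to reject H₀.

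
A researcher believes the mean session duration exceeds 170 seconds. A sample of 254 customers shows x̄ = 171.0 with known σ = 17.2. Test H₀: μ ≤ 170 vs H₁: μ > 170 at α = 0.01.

z = 0.927. Critical value: 2.33. Fail to reject H₀.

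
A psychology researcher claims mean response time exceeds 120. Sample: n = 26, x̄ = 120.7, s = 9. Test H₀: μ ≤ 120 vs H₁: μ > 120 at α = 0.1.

t = (120.7 - 120)/(9/√26) = 0.397, df = 25. Critical t = 1.316. Fail to reject H₀.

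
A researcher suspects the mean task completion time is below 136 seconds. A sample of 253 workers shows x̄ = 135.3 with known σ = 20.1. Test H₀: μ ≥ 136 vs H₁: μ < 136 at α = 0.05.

z = -0.554. Critical value: -1.645. Fail to reject H₀.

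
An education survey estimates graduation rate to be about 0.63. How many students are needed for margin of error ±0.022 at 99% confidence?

n = z²p(1-p)/E² = 2.576²×0.63×0.37/0.022² = 3195.9 → n = 3196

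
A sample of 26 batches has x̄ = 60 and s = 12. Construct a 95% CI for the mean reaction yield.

CI = x̄ ± t*(s/√n) = 60 ± 2.06(12/√26) = (55.15, 64.85)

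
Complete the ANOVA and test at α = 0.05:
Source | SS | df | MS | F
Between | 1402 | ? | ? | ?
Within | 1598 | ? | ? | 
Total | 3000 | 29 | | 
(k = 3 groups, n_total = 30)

df_between = 2, df_within = 27. MS_between = 701.0, MS_within = 59.19. F = 11.844, F_crit ≈ 3.354. Reject H₀.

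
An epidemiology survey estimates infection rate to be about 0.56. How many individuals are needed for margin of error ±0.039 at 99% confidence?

n = z²p(1-p)/E² = 2.576²×0.56×0.44/0.039² = 1075.0 → n = 1075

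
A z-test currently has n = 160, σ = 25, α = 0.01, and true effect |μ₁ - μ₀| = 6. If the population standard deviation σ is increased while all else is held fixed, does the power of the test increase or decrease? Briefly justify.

Power decreases: a larger σ inflates the standard error σ/√n, pulling the sampling distribution under H₁ back toward the critical value.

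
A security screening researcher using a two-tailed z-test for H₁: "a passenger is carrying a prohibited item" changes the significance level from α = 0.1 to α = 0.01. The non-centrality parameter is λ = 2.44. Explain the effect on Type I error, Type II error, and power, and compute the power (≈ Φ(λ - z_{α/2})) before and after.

Decreasing α from 0.1 to 0.01:
• Type I error rate decreases (α is the Type I rate by definition).
• Critical value moves from z_{α/2} = 1.645 to 2.576, so power = Φ(λ - z_{α/2}) goes from Φ(2.44 - 1.645) = 0.787 to Φ(2.44 - 2.576) = 0.446.
• Type II error rate β = 1 - power therefore increases (0.213 → 0.554).
Appropriate when false positives are costly — here, detaining an innocent passenger — delay and inconvenience.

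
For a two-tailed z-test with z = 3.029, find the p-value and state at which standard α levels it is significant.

p = 2·P(Z > |3.029|) = 2·(1 - Φ(3.029)) ≈ 0.0025. Significant at α = 0.1; Significant at α = 0.05; Significant at α = 0.01.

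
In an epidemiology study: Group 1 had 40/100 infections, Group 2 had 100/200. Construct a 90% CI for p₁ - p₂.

p̂₁ = 0.4, p̂₂ = 0.5. Difference = -0.1. CI = (-0.199, -0.001)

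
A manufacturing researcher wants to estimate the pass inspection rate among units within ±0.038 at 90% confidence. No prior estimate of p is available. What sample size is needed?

Conservative approach: use p = 0.5 (maximizes p(1-p) = 0.25). n = z²(0.25)/E² = 1.645²×0.25/0.038² = 468.5 → n = 469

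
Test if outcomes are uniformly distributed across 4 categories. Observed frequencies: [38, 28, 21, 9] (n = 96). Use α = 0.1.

Expected = 24 each. χ² = Σ(O-E)²/E = 18.583. df = 3, critical value = 6.251. Reject H₀.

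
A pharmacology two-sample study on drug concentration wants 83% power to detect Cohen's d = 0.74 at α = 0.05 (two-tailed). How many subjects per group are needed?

z_{α/2} = 1.96, z_β = Φ⁻¹(0.83) = 0.954. For medium effect (d = 0.74): n per group = 2(z_{α/2} + z_β)²/d² = 2(1.96 + 0.954)²/0.74² = 31.01 → 32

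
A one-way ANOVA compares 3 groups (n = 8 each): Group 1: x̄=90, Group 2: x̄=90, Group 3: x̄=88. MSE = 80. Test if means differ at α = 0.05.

Grand mean = 89.33. SS_between = 21.33, MS_between = 10.67. F = 0.133, F_crit ≈ 3.467. Fail to reject H₀.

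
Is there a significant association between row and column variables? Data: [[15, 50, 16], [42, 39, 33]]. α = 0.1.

χ² = 14.889. df = 2, critical = 4.605. Reject H₀. Variables are dependent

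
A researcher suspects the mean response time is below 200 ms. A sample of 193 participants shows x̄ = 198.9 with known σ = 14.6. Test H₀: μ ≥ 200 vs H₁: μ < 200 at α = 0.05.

z = -1.047. Critical value: -1.645. Fail to reject H₀.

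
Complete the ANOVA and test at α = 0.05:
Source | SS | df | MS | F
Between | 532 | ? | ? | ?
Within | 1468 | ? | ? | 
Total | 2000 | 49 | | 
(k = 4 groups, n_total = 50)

df_between = 3, df_within = 46. MS_between = 177.33, MS_within = 31.91. F = 5.557, F_crit ≈ 2.807. Reject H₀.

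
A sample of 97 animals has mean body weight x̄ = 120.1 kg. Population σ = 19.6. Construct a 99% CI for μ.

CI = x̄ ± z*(σ/√n) = 120.1 ± 2.576(19.6/√97) = 120.1 ± 5.13 = (114.97, 125.23)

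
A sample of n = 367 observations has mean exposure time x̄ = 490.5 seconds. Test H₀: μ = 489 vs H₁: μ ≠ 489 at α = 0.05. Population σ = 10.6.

z = (x̄ - μ₀)/(σ/√n) = (490.5 - 489)/(10.6/√367) = 2.711. Critical value: ±1.96. Since |2.711| > 1.96, Reject H₀.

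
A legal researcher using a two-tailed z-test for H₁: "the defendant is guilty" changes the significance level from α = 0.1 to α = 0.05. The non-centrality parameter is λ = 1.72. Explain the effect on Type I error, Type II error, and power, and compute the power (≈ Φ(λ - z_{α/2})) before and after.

Decreasing α from 0.1 to 0.05:
• Type I error rate decreases (α is the Type I rate by definition).
• Critical value moves from z_{α/2} = 1.645 to 1.96, so power = Φ(λ - z_{α/2}) goes from Φ(1.72 - 1.645) = 0.53 to Φ(1.72 - 1.96) = 0.405.
• Type II error rate β = 1 - power therefore increases (0.47 → 0.595).
Appropriate when false positives are costly — here, convicting an innocent person.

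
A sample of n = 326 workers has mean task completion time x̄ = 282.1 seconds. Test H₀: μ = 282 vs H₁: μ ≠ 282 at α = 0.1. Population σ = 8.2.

z = (x̄ - μ₀)/(σ/√n) = (282.1 - 282)/(8.2/√326) = 0.22. Critical value: ±1.645. Since |0.22| ≤ 1.645, Fail to reject H₀.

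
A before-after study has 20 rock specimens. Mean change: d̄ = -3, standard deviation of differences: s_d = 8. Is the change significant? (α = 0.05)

t = d̄/(s_d/√n) = -3/(8/√20) = -1.677. df = 19, critical t = ±2.093. Fail to reject H₀.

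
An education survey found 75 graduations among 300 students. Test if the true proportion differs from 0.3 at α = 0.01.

p̂ = 0.25, p₀ = 0.3. z = (p̂ - p₀)/√(p₀(1-p₀)/n) = -1.89. Critical: ±2.576. Fail to reject H₀.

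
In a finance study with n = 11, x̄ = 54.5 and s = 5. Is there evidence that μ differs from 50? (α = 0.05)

t = (x̄ - μ₀)/(s/√n) = (54.5 - 50)/(5/√11) = 2.985. df = 10, critical t = ±2.228. Reject H₀.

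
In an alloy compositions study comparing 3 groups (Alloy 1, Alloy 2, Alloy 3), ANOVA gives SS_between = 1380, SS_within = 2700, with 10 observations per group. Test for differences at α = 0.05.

df_between = 2, df_within = 27. F = MS_between/MS_within = 690.0/100.0 = 6.9. F_crit ≈ 3.354. Reject H₀. At least one mean differs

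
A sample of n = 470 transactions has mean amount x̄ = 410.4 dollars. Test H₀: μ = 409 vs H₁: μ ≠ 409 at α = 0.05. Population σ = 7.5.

z = (x̄ - μ₀)/(σ/√n) = (410.4 - 409)/(7.5/√470) = 4.047. Critical value: ±1.96. Since |4.047| > 1.96, Reject H₀.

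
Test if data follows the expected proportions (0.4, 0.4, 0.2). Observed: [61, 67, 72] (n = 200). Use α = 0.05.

Expected: [80.0, 80.0, 40.0]. χ² = 32.225. df = 2, critical = 5.991. Reject H₀.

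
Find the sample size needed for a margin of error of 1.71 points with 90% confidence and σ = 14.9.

n = (z*σ/E)² = (1.645×14.9/1.71)² = 205.5 → n = 206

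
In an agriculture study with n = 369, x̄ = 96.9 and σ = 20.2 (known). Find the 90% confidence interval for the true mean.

CI = x̄ ± z*(σ/√n) = 96.9 ± 1.645(20.2/√369) = 96.9 ± 1.73 = (95.17, 98.63)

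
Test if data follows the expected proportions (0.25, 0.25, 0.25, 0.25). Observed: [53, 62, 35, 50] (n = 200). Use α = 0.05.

Expected: [50.0, 50.0, 50.0, 50.0]. χ² = 7.56. df = 3, critical = 7.815. Fail to reject H₀.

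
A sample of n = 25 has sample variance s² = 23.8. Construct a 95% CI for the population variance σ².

df = 24. χ²_{0.025} = 39.364, χ²_{0.975} = 12.401. CI for σ² = ((n-1)s²/χ²_{α/2}, (n-1)s²/χ²_{1-α/2}) = (24·23.8/39.364, 24·23.8/12.401) = (14.51, 46.06)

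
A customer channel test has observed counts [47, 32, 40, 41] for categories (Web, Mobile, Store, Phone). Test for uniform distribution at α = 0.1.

Expected = 40 each. χ² = Σ(O-E)²/E = 2.85. df = 3, critical value = 6.251. Fail to reject H₀.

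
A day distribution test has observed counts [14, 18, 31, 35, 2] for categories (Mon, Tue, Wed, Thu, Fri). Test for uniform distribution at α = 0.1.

Expected = 20 each. χ² = Σ(O-E)²/E = 35.5. df = 4, critical value = 7.779. Reject H₀.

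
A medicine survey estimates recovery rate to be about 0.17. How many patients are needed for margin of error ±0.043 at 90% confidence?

n = z²p(1-p)/E² = 1.645²×0.17×0.83/0.043² = 206.5 → n = 207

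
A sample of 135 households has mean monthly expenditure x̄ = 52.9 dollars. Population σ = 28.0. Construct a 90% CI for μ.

CI = x̄ ± z*(σ/√n) = 52.9 ± 1.645(28.0/√135) = 52.9 ± 3.96 = (48.94, 56.86)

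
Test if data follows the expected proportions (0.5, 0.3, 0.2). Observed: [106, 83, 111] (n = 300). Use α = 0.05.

Expected: [150.0, 90.0, 60.0]. χ² = 56.801. df = 2, critical = 5.991. Reject H₀.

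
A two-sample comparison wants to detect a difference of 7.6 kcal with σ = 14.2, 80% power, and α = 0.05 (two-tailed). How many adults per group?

n per group = 2(z_α/2 + z_β)²σ²/d² = 2×(1.96 + 0.84)²×14.2²/7.6² = 54.7 → n = 55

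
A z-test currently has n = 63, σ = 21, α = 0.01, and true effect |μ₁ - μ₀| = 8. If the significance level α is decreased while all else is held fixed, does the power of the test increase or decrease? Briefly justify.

Power decreases: a smaller α raises the critical value, so less of the H₁ sampling distribution falls in the rejection region.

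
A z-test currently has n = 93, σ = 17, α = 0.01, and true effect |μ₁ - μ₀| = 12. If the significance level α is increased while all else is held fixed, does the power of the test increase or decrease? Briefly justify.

Power increases: a larger α lowers the critical value, so more of the H₁ sampling distribution falls in the rejection region.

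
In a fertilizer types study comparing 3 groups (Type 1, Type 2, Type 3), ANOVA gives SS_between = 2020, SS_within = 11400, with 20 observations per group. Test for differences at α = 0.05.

df_between = 2, df_within = 57. F = MS_between/MS_within = 1010.0/200.0 = 5.05. F_crit ≈ 3.159. Reject H₀. At least one mean differs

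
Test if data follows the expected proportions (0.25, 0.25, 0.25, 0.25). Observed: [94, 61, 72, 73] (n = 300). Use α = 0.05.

Expected: [75.0, 75.0, 75.0, 75.0]. χ² = 7.6. df = 3, critical = 7.815. Fail to reject H₀.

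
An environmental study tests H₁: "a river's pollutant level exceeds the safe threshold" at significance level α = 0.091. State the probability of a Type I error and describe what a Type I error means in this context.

P(Type I error) = α = 0.091. A Type I error is rejecting H₀ when H₀ is actually true (false positive) — here, concluding that a river's pollutant level exceeds the safe threshold when in fact this is not the case. Consequence: shutting down a compliant factory unnecessarily.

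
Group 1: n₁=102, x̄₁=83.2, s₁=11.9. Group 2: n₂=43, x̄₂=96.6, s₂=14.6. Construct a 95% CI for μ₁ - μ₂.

Difference = -13.4. SE = √(11.9²/102 + 14.6²/43) = 2.519. CI = (-18.34, -8.46)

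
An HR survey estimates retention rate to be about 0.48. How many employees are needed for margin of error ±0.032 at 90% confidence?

n = z²p(1-p)/E² = 1.645²×0.48×0.52/0.032² = 659.6 → n = 660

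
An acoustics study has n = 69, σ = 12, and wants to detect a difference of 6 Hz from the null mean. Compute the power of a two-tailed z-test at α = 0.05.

SE = σ/√n = 12/√69 = 1.445. Non-centrality λ = d/SE = 6/1.445 = 4.153. Power ≈ Φ(λ - z_{α/2}) = Φ(4.153 - 1.96) = Φ(2.193) = 0.986.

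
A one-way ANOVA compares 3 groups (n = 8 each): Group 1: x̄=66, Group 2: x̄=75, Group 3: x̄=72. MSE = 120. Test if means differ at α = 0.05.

Grand mean = 71.0. SS_between = 336.0, MS_between = 168.0. F = 1.4, F_crit ≈ 3.467. Fail to reject H₀.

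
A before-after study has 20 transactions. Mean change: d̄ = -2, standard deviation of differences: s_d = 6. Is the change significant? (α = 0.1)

t = d̄/(s_d/√n) = -2/(6/√20) = -1.491. df = 19, critical t = ±1.729. Fail to reject H₀.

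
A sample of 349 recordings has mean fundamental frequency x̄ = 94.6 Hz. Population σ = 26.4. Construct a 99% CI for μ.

CI = x̄ ± z*(σ/√n) = 94.6 ± 2.576(26.4/√349) = 94.6 ± 3.64 = (90.96, 98.24)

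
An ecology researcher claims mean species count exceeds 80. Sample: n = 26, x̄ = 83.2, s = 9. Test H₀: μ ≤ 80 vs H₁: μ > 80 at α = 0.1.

t = (83.2 - 80)/(9/√26) = 1.813, df = 25. Critical t = 1.316. Reject H₀.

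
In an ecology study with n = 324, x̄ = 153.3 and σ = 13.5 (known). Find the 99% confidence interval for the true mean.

CI = x̄ ± z*(σ/√n) = 153.3 ± 2.576(13.5/√324) = 153.3 ± 1.93 = (151.37, 155.23)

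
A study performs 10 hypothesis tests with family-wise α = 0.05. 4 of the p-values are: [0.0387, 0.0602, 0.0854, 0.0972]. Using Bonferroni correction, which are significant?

Bonferroni α = 0.05/10 = 0.005. None of the given p-values are significant.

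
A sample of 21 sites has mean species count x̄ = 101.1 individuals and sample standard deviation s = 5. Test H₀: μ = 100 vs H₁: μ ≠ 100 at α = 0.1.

t = (x̄ - μ₀)/(s/√n) = (101.1 - 100)/(5/√21) = 1.008. df = 20, critical t = ±1.725. Fail to reject H₀.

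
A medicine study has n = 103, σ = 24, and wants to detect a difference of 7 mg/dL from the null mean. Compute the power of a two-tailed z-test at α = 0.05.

SE = σ/√n = 24/√103 = 2.365. Non-centrality λ = d/SE = 7/2.365 = 2.96. Power ≈ Φ(λ - z_{α/2}) = Φ(2.96 - 1.96) = Φ(1.0) = 0.841.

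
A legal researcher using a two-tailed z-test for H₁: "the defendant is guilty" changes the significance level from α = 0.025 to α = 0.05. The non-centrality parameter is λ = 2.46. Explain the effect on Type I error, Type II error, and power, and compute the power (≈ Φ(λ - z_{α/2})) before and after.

Increasing α from 0.025 to 0.05:
• Type I error rate increases (α is the Type I rate by definition).
• Critical value moves from z_{α/2} = 2.241 to 1.96, so power = Φ(λ - z_{α/2}) goes from Φ(2.46 - 2.241) = 0.587 to Φ(2.46 - 1.96) = 0.691.
• Type II error rate β = 1 - power therefore decreases (0.413 → 0.309).
Appropriate when false negatives are costly — here, acquitting a guilty person.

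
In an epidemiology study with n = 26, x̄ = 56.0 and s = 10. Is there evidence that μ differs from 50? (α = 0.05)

t = (x̄ - μ₀)/(s/√n) = (56.0 - 50)/(10/√26) = 3.059. df = 25, critical t = ±2.06. Reject H₀.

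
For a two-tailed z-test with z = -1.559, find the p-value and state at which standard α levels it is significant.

p = 2·P(Z > |-1.559|) = 2·(1 - Φ(1.559)) ≈ 0.119. Not significant at any standard level.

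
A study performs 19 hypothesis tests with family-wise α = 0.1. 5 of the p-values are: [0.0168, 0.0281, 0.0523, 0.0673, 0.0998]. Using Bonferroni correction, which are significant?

Bonferroni α = 0.1/19 = 0.00526. None of the given p-values are significant.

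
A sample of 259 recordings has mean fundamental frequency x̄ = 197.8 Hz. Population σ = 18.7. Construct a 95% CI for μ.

CI = x̄ ± z*(σ/√n) = 197.8 ± 1.96(18.7/√259) = 197.8 ± 2.28 = (195.52, 200.08)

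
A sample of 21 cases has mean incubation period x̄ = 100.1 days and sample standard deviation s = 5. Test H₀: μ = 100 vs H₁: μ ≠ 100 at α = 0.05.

t = (x̄ - μ₀)/(s/√n) = (100.1 - 100)/(5/√21) = 0.092. df = 20, critical t = ±2.086. Fail to reject H₀.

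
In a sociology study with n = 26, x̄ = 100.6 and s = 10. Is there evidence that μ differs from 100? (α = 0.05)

t = (x̄ - μ₀)/(s/√n) = (100.6 - 100)/(10/√26) = 0.306. df = 25, critical t = ±2.06. Fail to reject H₀.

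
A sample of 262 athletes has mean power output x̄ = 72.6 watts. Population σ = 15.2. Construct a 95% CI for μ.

CI = x̄ ± z*(σ/√n) = 72.6 ± 1.96(15.2/√262) = 72.6 ± 1.84 = (70.76, 74.44)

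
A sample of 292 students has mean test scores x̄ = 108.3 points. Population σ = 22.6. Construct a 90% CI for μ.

CI = x̄ ± z*(σ/√n) = 108.3 ± 1.645(22.6/√292) = 108.3 ± 2.18 = (106.12, 110.48)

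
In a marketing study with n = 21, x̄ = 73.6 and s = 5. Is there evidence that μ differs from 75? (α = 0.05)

t = (x̄ - μ₀)/(s/√n) = (73.6 - 75)/(5/√21) = -1.283. df = 20, critical t = ±2.086. Fail to reject H₀.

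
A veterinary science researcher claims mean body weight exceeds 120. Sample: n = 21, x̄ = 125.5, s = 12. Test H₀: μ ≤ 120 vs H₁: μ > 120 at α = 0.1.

t = (125.5 - 120)/(12/√21) = 2.1, df = 20. Critical t = 1.325. Reject H₀.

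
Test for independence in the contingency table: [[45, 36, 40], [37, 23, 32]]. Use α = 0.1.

χ² = 0.596. df = 2, critical = 4.605. Fail to reject H₀. No evidence of dependence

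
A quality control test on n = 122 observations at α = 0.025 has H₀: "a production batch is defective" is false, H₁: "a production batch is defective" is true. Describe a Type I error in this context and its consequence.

Type I error: rejecting H₀ when it is true — concluding that a production batch is defective when in fact it is not. Consequence: scrapping a good batch — wasted material and cost for no reason.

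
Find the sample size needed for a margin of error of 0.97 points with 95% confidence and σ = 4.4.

n = (z*σ/E)² = (1.96×4.4/0.97)² = 79.04 → n = 80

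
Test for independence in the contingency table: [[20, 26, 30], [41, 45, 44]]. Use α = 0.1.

χ² = 0.867. df = 2, critical = 4.605. Fail to reject H₀. No evidence of dependence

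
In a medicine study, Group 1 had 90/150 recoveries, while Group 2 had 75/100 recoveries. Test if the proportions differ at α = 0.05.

p̂₁ = 0.6, p̂₂ = 0.75, pooled p̂ = 0.66. z = -2.453. Critical: ±1.96. Reject H₀.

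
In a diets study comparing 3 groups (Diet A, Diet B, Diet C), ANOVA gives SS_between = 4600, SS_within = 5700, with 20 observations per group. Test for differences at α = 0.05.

df_between = 2, df_within = 57. F = MS_between/MS_within = 2300.0/100.0 = 23.0. F_crit ≈ 3.159. Reject H₀. At least one mean differs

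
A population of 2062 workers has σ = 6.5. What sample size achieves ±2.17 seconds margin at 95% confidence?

Without FPC: n₀ = (1.96×6.5/2.17)² = 34.468. With FPC: n = n₀N/(n₀+N-1) = 33.9 → n = 34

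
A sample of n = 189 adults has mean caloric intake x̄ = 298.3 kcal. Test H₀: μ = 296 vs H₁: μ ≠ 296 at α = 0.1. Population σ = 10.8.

z = (x̄ - μ₀)/(σ/√n) = (298.3 - 296)/(10.8/√189) = 2.928. Critical value: ±1.645. Since |2.928| > 1.645, Reject H₀.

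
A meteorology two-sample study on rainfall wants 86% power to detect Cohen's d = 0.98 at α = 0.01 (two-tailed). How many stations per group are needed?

z_{α/2} = 2.576, z_β = Φ⁻¹(0.86) = 1.08. For large effect (d = 0.98): n per group = 2(z_{α/2} + z_β)²/d² = 2(2.576 + 1.08)²/0.98² = 27.8 → 28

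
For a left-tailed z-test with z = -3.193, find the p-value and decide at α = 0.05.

p = P(Z < -3.193) = Φ(-3.193) ≈ 0.0007. Since p < 0.05, reject H₀ (significant) at α = 0.05.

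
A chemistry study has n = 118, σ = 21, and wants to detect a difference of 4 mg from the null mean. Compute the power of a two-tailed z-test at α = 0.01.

SE = σ/√n = 21/√118 = 1.933. Non-centrality λ = d/SE = 4/1.933 = 2.069. Power ≈ Φ(λ - z_{α/2}) = Φ(2.069 - 2.576) = Φ(-0.507) = 0.306.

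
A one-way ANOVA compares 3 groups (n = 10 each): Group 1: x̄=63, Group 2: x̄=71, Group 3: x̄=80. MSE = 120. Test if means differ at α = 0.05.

Grand mean = 71.33. SS_between = 1446.67, MS_between = 723.33. F = 6.028, F_crit ≈ 3.354. Reject H₀.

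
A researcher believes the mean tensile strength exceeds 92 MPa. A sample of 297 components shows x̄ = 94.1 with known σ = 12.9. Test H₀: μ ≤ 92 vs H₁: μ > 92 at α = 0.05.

z = 2.805. Critical value: 1.645. Reject H₀.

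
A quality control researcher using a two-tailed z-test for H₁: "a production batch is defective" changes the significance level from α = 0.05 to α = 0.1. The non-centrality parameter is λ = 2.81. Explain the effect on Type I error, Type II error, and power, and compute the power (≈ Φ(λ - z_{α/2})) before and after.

Increasing α from 0.05 to 0.1:
• Type I error rate increases (α is the Type I rate by definition).
• Critical value moves from z_{α/2} = 1.96 to 1.645, so power = Φ(λ - z_{α/2}) goes from Φ(2.81 - 1.96) = 0.802 to Φ(2.81 - 1.645) = 0.878.
• Type II error rate β = 1 - power therefore decreases (0.198 → 0.122).
Appropriate when false negatives are costly — here, shipping a defective batch — faulty products reach customers.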